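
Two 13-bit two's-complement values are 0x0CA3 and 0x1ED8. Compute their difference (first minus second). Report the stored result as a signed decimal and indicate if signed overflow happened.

0x0CA3 = 0110010100011 = 3235 (signed)
0x1ED8 = 1111011011000 = -296 (signed)
Subtract via negate-and-add: invert 1111011011000 + 1 = 0000100101000 (i.e. 296).
  0110010100011
+ 0000100101000
= 0110111001011
Result 0110111001011: MSB = 0 → value 3531.
Both addends (after negating the subtrahend) are non-negative and so is the stored result: no signed overflow.

3531; no overflow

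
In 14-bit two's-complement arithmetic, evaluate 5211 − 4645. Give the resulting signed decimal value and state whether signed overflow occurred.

566; no overflow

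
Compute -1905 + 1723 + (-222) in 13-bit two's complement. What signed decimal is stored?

-404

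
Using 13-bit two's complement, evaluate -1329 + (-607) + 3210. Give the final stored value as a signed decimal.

-1329 + (-607) = -1936 (1100001110000)
-1936 + 3210 = 1274 (0010011111010)

1274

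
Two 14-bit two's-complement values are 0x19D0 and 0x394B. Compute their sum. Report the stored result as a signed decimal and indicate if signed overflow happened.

4891; no overflow

0x19D0 = 01100111010000 = 6608 (signed)
0x394B = 11100101001011 = -1717 (signed)
  01100111010000
+ 11100101001011
= 01001100011011  (discard carry-out 1)
Result 01001100011011: MSB = 0 → value 4891.
Addends have opposite signs, so signed overflow cannot occur.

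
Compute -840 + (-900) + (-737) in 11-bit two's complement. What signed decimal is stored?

-429

-840 + (-900) = -1740 → wraps to 308 (00100110100)
308 + (-737) = -429 (11001010011)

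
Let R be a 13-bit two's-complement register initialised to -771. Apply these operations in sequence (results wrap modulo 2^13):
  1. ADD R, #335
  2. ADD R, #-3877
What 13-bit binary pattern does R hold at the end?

Start: R = -771 = 1110011111101.
R = -771 + 335 = -436 = 1111001001100
R = -436 + (-3877) = -4313; wraps to 3879 = 0111100100111

0111100100111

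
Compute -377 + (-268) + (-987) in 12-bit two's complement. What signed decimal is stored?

-377 + (-268) = -645 (110101111011)
-645 + (-987) = -1632 (100110100000)

-1632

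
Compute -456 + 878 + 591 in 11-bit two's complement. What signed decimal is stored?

1013

-456 + 878 = 422 (00110100110)
422 + 591 = 1013 (01111110101)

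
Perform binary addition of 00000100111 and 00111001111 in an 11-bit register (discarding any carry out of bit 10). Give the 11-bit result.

00111110110

  00000100111
+ 00111001111
= 00111110110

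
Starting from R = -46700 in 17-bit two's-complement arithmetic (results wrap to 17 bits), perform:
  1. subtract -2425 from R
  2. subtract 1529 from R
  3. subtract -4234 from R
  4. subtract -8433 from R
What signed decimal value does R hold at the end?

-33137

Start: R = -46700 = 10100100110010100.
R = -46700 − (-2425) = -44275 = 10101001100001101
R = -44275 − 1529 = -45804 = 10100110100010100
R = -45804 − (-4234) = -41570 = 10101110110011110
R = -41570 − (-8433) = -33137 = 10111111010001111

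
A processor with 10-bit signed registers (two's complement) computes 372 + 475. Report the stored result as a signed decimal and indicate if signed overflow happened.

-177; overflow

372 → 0101110100
475 → 0111011011
  0101110100
+ 0111011011
= 1101001111
Result 1101001111: MSB = 1 → 847 − 1024 = -177.
Both addends are non-negative but the stored result is negative: signed overflow. The true value 372 + 475 = 847 lies outside [-512, 511].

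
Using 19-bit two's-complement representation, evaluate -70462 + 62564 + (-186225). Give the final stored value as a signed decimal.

-194123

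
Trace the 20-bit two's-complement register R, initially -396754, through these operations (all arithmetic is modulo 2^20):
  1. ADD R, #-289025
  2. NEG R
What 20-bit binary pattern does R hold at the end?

10100111011011010011

Start: R = -396754 = 10011111001000101110.
R = -396754 + (-289025) = -685779; wraps to 362797 = 01011000100100101101
R = −(362797) = -362797 = 10100111011011010011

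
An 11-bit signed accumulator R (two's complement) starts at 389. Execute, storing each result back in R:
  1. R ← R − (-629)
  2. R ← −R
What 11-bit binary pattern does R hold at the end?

Start: R = 389 = 00110000101.
R = 389 − (-629) = 1018 = 01111111010
R = −(1018) = -1018 = 10000000110

10000000110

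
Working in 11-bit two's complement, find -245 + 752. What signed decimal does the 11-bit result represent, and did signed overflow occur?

507; no overflow

-245 → 11100001011
752 → 01011110000
  11100001011
+ 01011110000
= 00111111011  (discard carry-out 1)
Result 00111111011: MSB = 0 → value 507.
Addends have opposite signs, so signed overflow cannot occur.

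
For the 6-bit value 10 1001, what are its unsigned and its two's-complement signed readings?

Unsigned: 101001 = 41.
Signed: MSB=1 → 41 − 64 = -23.

unsigned = 41, signed = -23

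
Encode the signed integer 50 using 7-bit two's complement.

50 is non-negative, so write it directly in 7 bits: 0110010.

0110010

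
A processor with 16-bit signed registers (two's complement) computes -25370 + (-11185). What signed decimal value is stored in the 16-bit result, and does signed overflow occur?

28981; overflow

-25370 → 1001110011100110
-11185 → 1101010001001111
  1001110011100110
+ 1101010001001111
= 0111000100110101  (discard carry-out 1)
Result 0111000100110101: MSB = 0 → value 28981.
Both addends are negative but the stored result is non-negative: signed overflow. The true value -25370 + (-11185) = -36555 lies outside [-32768, 32767].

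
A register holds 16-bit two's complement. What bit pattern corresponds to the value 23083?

0101101000101011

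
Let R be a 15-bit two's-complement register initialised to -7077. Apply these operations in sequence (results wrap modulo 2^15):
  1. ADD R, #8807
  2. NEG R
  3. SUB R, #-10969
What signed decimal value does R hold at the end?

9239

Start: R = -7077 = 110010001011011.
R = -7077 + 8807 = 1730 = 000011011000010
R = −(1730) = -1730 = 111100100111110
R = -1730 − (-10969) = 9239 = 010010000010111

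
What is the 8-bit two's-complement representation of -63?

|-63| = 63 = 00111111 in 8 bits.
Invert the bits: 11000000. Add 1: 11000001.

11000001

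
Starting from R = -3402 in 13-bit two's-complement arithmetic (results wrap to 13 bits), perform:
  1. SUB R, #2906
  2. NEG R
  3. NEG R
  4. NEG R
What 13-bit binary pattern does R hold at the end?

1100010100100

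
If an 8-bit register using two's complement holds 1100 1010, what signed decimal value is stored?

-54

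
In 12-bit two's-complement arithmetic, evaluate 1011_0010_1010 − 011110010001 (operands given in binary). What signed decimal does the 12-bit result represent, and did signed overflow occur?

921; overflow

1011_0010_1010 → 101100101010 = -1238 (signed)
011110010001 = 1937 (signed)
Subtract via negate-and-add: invert 011110010001 + 1 = 100001101111 (i.e. -1937).
  101100101010
+ 100001101111
= 001110011001  (discard carry-out 1)
Result 001110011001: MSB = 0 → value 921.
Both addends (after negating the subtrahend) are negative but the stored result is non-negative: signed overflow. The true value -1238 − 1937 = -3175 lies outside [-2048, 2047].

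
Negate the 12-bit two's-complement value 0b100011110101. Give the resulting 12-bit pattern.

Invert: 011100001010. Add 1: 011100001011.
Check: 100011110101 = -1803, 011100001011 = 1803.

011100001011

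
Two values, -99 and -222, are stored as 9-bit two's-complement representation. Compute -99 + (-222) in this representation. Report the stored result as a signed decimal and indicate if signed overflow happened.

191; overflow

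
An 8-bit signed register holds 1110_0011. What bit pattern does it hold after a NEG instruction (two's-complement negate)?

00011101

Invert: 00011100. Add 1: 00011101.
Check: 11100011 = -29, 00011101 = 29.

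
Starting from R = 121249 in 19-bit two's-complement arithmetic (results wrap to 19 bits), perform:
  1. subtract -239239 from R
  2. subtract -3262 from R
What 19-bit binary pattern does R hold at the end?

1011000110011100110

Start: R = 121249 = 0011101100110100001.
R = 121249 − (-239239) = 360488; wraps to -163800 = 1011000000000101000
R = -163800 − (-3262) = -160538 = 1011000110011100110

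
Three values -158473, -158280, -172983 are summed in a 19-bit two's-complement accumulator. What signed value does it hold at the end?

34552

-158473 + (-158280) = -316753 → wraps to 207535 (0110010101010101111)
207535 + (-172983) = 34552 (0001000011011111000)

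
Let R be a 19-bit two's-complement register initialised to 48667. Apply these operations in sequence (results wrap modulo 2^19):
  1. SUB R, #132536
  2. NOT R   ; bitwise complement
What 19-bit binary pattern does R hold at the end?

0010100011110011100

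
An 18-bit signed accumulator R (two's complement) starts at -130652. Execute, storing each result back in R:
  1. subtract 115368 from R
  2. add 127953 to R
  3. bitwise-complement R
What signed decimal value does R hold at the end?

Start: R = -130652 = 100000000110100100.
R = -130652 − 115368 = -246020; wraps to 16124 = 000011111011111100
R = 16124 + 127953 = 144077; wraps to -118067 = 100011001011001101
R = NOT 100011001011001101 = 011100110100110010 = 118066

118066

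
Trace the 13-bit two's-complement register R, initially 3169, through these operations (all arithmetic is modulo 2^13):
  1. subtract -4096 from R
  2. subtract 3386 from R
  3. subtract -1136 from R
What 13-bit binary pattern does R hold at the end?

Start: R = 3169 = 0110001100001.
R = 3169 − (-4096) = 7265; wraps to -927 = 1110001100001
R = -927 − 3386 = -4313; wraps to 3879 = 0111100100111
R = 3879 − (-1136) = 5015; wraps to -3177 = 1001110010111

1001110010111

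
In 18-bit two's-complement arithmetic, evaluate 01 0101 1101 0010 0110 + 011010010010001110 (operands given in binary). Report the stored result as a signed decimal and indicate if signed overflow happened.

-65100; overflow

01 0101 1101 0010 0110 → 010101110100100110 = 89382 (signed)
011010010010001110 = 107662 (signed)
  010101110100100110
+ 011010010010001110
= 110000000110110100
Result 110000000110110100: MSB = 1 → 197044 − 262144 = -65100.
Both addends are non-negative but the stored result is negative: signed overflow. The true value 89382 + 107662 = 197044 lies outside [-131072, 131071].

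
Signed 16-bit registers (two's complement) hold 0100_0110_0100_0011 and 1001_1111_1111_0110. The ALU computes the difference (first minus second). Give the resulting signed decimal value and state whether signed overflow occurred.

-22963; overflow

0100_0110_0100_0011 → 0100011001000011 = 17987 (signed)
1001_1111_1111_0110 → 1001111111110110 = -24586 (signed)
Subtract via negate-and-add: invert 1001111111110110 + 1 = 0110000000001010 (i.e. 24586).
  0100011001000011
+ 0110000000001010
= 1010011001001101
Result 1010011001001101: MSB = 1 → 42573 − 65536 = -22963.
Both addends (after negating the subtrahend) are non-negative but the stored result is negative: signed overflow. The true value 17987 − (-24586) = 42573 lies outside [-32768, 32767].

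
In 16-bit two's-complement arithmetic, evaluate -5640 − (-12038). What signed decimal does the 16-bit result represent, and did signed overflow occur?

-5640 → 1110100111111000
-12038 → 1101000011111010
Subtract via negate-and-add: invert 1101000011111010 + 1 = 0010111100000110 (i.e. 12038).
  1110100111111000
+ 0010111100000110
= 0001100011111110  (discard carry-out 1)
Result 0001100011111110: MSB = 0 → value 6398.
Addends (after negating the subtrahend) have opposite signs, so signed overflow cannot occur.

6398; no overflow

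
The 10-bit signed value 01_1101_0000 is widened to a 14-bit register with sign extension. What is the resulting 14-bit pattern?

MSB of 0111010000 is 0; replicate it into the new high bits.
0000|0111010000 → 00000111010000 (still 464).

00000111010000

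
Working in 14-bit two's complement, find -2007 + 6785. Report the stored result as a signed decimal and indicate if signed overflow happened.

-2007 → 11100000101001
6785 → 01101010000001
  11100000101001
+ 01101010000001
= 01001010101010  (discard carry-out 1)
Result 01001010101010: MSB = 0 → value 4778.
Addends have opposite signs, so signed overflow cannot occur.

4778; no overflow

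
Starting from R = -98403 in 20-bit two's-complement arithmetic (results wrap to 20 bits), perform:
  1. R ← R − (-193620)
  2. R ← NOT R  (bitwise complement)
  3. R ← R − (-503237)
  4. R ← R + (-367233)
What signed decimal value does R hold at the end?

Start: R = -98403 = 11100111111110011101.
R = -98403 − (-193620) = 95217 = 00010111001111110001
R = NOT 00010111001111110001 = 11101000110000001110 = -95218
R = -95218 − (-503237) = 408019 = 01100011100111010011
R = 408019 + (-367233) = 40786 = 00001001111101010010

40786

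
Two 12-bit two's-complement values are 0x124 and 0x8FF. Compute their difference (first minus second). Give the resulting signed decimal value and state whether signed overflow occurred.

-2011; overflow

0x124 = 000100100100 = 292 (signed)
0x8FF = 100011111111 = -1793 (signed)
Subtract via negate-and-add: invert 100011111111 + 1 = 011100000001 (i.e. 1793).
  000100100100
+ 011100000001
= 100000100101
Result 100000100101: MSB = 1 → 2085 − 4096 = -2011.
Both addends (after negating the subtrahend) are non-negative but the stored result is negative: signed overflow. The true value 292 − (-1793) = 2085 lies outside [-2048, 2047].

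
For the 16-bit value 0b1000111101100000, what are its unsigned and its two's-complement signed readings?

Unsigned: 1000111101100000 = 36704.
Signed: MSB=1 → 36704 − 65536 = -28832.

unsigned = 36704, signed = -28832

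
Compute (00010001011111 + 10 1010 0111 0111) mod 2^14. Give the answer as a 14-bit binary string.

  00010001011111
+ 10101001110111
= 10111011010110

10111011010110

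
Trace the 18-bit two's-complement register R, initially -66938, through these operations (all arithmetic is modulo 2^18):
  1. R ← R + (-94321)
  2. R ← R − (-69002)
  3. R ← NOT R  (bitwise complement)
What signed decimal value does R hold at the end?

Start: R = -66938 = 101111101010000110.
R = -66938 + (-94321) = -161259; wraps to 100885 = 011000101000010101
R = 100885 − (-69002) = 169887; wraps to -92257 = 101001011110011111
R = NOT 101001011110011111 = 010110100001100000 = 92256

92256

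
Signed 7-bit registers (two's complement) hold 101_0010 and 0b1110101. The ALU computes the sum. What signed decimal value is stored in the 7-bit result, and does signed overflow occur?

101_0010 → 1010010 = -46 (signed)
0b1110101 → 1110101 = -11 (signed)
  1010010
+ 1110101
= 1000111  (discard carry-out 1)
Result 1000111: MSB = 1 → 71 − 128 = -57.
Both addends are negative and so is the stored result: no signed overflow.

-57; no overflow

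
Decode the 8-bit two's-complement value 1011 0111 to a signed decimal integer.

-73

MSB is 1, so the value is negative.
Unsigned reading: 183. Subtract 2^8 = 256: 183 − 256 = -73.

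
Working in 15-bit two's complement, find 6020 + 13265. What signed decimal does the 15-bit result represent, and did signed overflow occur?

-13483; overflow

6020 → 001011110000100
13265 → 011001111010001
  001011110000100
+ 011001111010001
= 100101101010101
Result 100101101010101: MSB = 1 → 19285 − 32768 = -13483.
Both addends are non-negative but the stored result is negative: signed overflow. The true value 6020 + 13265 = 19285 lies outside [-16384, 16383].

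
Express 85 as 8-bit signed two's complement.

85 is non-negative, so write it directly in 8 bits: 01010101.

01010101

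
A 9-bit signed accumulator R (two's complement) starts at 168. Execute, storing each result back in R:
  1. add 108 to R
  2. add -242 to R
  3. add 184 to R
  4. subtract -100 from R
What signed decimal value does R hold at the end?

Start: R = 168 = 010101000.
R = 168 + 108 = 276; wraps to -236 = 100010100
R = -236 + (-242) = -478; wraps to 34 = 000100010
R = 34 + 184 = 218 = 011011010
R = 218 − (-100) = 318; wraps to -194 = 100111110

-194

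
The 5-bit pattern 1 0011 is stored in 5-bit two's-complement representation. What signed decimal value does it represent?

MSB is 1, so the value is negative.
Invert: 01100. Add 1: 01101 = 13. So the value is −13.

-13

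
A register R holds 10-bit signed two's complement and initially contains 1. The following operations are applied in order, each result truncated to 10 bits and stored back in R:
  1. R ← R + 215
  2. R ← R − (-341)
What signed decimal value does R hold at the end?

-467

Start: R = 1 = 0000000001.
R = 1 + 215 = 216 = 0011011000
R = 216 − (-341) = 557; wraps to -467 = 1000101101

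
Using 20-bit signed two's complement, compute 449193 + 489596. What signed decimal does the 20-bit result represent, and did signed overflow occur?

449193 → 01101101101010101001
489596 → 01110111100001111100
  01101101101010101001
+ 01110111100001111100
= 11100101001100100101
Result 11100101001100100101: MSB = 1 → 938789 − 1048576 = -109787.
Both addends are non-negative but the stored result is negative: signed overflow. The true value 449193 + 489596 = 938789 lies outside [-524288, 524287].

-109787; overflow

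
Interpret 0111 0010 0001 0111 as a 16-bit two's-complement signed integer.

MSB is 0, so the value is non-negative: 0111001000010111 = 29207.

29207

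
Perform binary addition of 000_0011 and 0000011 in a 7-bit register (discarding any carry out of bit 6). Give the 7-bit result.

0000110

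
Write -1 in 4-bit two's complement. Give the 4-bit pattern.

1111

|-1| = 1 = 0001 in 4 bits.
Invert the bits: 1110. Add 1: 1111.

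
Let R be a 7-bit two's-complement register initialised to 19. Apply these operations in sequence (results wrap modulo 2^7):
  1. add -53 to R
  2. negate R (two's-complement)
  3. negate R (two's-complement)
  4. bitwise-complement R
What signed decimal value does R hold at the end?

Start: R = 19 = 0010011.
R = 19 + (-53) = -34 = 1011110
R = −(-34) = 34 = 0100010
R = −(34) = -34 = 1011110
R = NOT 1011110 = 0100001 = 33

33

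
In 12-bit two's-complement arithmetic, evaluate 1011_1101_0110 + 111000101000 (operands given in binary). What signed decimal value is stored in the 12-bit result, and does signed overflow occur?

1011_1101_0110 → 101111010110 = -1066 (signed)
111000101000 = -472 (signed)
  101111010110
+ 111000101000
= 100111111110  (discard carry-out 1)
Result 100111111110: MSB = 1 → 2558 − 4096 = -1538.
Both addends are negative and so is the stored result: no signed overflow.

-1538; no overflow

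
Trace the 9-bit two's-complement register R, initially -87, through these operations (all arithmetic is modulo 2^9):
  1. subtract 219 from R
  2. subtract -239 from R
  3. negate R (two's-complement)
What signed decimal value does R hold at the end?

67

Start: R = -87 = 110101001.
R = -87 − 219 = -306; wraps to 206 = 011001110
R = 206 − (-239) = 445; wraps to -67 = 110111101
R = −(-67) = 67 = 001000011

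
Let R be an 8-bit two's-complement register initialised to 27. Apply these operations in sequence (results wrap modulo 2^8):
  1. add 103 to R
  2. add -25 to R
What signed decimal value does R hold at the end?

105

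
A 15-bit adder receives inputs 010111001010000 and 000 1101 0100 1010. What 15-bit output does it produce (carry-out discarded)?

  010111001010000
+ 000110101001010
= 011101110011010

011101110011010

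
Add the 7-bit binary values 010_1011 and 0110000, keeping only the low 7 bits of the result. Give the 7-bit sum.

1011011

  0101011
+ 0110000
= 1011011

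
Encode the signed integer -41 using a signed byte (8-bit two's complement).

|-41| = 41 = 00101001 in 8 bits.
Invert the bits: 11010110. Add 1: 11010111.
Check: 11010111 reads as 215 − 256 = -41.

11010111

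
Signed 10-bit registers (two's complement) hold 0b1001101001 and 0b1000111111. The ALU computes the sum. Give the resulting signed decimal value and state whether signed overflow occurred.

0b1001101001 → 1001101001 = -407 (signed)
0b1000111111 → 1000111111 = -449 (signed)
  1001101001
+ 1000111111
= 0010101000  (discard carry-out 1)
Result 0010101000: MSB = 0 → value 168.
Both addends are negative but the stored result is non-negative: signed overflow. The true value -407 + (-449) = -856 lies outside [-512, 511].

168; overflow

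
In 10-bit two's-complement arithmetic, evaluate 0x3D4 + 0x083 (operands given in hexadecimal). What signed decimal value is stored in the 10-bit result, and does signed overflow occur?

0x3D4 = 1111010100 = -44 (signed)
0x083 = 0010000011 = 131 (signed)
  1111010100
+ 0010000011
= 0001010111  (discard carry-out 1)
Result 0001010111: MSB = 0 → value 87.
Addends have opposite signs, so signed overflow cannot occur.

87; no overflow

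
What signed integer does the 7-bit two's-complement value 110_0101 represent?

-27

MSB is 1, so the value is negative.
Unsigned reading: 101. Subtract 2^7 = 128: 101 − 128 = -27.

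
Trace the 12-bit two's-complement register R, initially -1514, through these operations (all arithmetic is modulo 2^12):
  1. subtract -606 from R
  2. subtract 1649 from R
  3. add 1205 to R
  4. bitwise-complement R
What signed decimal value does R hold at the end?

1351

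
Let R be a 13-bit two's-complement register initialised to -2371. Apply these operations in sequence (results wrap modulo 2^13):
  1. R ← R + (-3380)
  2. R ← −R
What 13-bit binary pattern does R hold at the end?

1011001110111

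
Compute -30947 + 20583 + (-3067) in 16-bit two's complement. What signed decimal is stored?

-30947 + 20583 = -10364 (1101011110000100)
-10364 + (-3067) = -13431 (1100101110001001)

-13431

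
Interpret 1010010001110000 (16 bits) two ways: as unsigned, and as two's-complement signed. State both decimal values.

unsigned = 42096, signed = -23440

Unsigned: 1010010001110000 = 42096.
Signed: MSB=1 → 42096 − 65536 = -23440.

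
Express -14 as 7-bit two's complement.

1110010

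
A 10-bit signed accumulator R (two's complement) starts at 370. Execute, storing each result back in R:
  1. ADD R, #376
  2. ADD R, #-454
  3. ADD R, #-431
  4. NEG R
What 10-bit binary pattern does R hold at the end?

0010001011

Start: R = 370 = 0101110010.
R = 370 + 376 = 746; wraps to -278 = 1011101010
R = -278 + (-454) = -732; wraps to 292 = 0100100100
R = 292 + (-431) = -139 = 1101110101
R = −(-139) = 139 = 0010001011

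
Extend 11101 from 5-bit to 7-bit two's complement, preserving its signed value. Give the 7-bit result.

1111101

MSB of 11101 is 1; replicate it into the new high bits.
11|11101 → 1111101 (still -3).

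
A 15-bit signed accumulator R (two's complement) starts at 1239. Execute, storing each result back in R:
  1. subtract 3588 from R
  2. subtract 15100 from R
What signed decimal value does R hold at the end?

15319

Start: R = 1239 = 000010011010111.
R = 1239 − 3588 = -2349 = 111011011010011
R = -2349 − 15100 = -17449; wraps to 15319 = 011101111010111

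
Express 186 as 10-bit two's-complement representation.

0010111010

186 is non-negative, so write it directly in 10 bits: 0010111010.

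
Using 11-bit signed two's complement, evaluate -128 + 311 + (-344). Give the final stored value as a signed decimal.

-128 + 311 = 183 (00010110111)
183 + (-344) = -161 (11101011111)

-161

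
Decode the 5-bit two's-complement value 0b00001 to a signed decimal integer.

MSB is 0, so the value is non-negative: 00001 = 1.

1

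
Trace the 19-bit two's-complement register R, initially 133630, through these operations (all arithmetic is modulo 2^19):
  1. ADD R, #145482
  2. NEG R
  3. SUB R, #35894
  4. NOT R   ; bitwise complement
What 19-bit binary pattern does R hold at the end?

1001100111001111101

Start: R = 133630 = 0100000100111111110.
R = 133630 + 145482 = 279112; wraps to -245176 = 1000100001001001000
R = −(-245176) = 245176 = 0111011110110111000
R = 245176 − 35894 = 209282 = 0110011000110000010
R = NOT 0110011000110000010 = 1001100111001111101 = -209283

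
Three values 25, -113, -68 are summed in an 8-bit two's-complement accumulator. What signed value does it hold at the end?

100

25 + (-113) = -88 (10101000)
-88 + (-68) = -156 → wraps to 100 (01100100)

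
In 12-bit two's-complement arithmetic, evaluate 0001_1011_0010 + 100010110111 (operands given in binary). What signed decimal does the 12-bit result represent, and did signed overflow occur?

-1431; no overflow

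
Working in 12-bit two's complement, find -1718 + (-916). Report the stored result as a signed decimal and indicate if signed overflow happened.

1462; overflow

-1718 → 100101001010
-916 → 110001101100
  100101001010
+ 110001101100
= 010110110110  (discard carry-out 1)
Result 010110110110: MSB = 0 → value 1462.
Both addends are negative but the stored result is non-negative: signed overflow. The true value -1718 + (-916) = -2634 lies outside [-2048, 2047].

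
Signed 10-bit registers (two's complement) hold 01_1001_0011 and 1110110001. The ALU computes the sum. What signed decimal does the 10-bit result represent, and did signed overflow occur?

01_1001_0011 → 0110010011 = 403 (signed)
1110110001 = -79 (signed)
  0110010011
+ 1110110001
= 0101000100  (discard carry-out 1)
Result 0101000100: MSB = 0 → value 324.
Addends have opposite signs, so signed overflow cannot occur.

324; no overflow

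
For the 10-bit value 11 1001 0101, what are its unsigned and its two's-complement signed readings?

unsigned = 917, signed = -107

Unsigned: 1110010101 = 917.
Signed: MSB=1 → 917 − 1024 = -107.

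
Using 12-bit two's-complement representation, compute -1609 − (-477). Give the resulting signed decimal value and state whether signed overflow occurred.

-1132; no overflow

-1609 → 100110110111
-477 → 111000100011
Subtract via negate-and-add: invert 111000100011 + 1 = 000111011101 (i.e. 477).
  100110110111
+ 000111011101
= 101110010100
Result 101110010100: MSB = 1 → 2964 − 4096 = -1132.
Addends (after negating the subtrahend) have opposite signs, so signed overflow cannot occur.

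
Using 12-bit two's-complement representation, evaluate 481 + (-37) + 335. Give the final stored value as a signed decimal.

779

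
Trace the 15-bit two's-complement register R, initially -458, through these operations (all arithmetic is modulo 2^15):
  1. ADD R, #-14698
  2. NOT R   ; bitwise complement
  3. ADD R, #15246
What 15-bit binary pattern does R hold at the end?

Start: R = -458 = 111111000110110.
R = -458 + (-14698) = -15156 = 100010011001100
R = NOT 100010011001100 = 011101100110011 = 15155
R = 15155 + 15246 = 30401; wraps to -2367 = 111011011000001

111011011000001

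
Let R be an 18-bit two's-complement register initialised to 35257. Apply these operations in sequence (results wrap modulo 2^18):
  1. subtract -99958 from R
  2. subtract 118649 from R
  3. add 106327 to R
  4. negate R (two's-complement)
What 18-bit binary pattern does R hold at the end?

Start: R = 35257 = 001000100110111001.
R = 35257 − (-99958) = 135215; wraps to -126929 = 100001000000101111
R = -126929 − 118649 = -245578; wraps to 16566 = 000100000010110110
R = 16566 + 106327 = 122893 = 011110000000001101
R = −(122893) = -122893 = 100001111111110011

100001111111110011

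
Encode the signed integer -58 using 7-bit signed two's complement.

1000110

|-58| = 58 = 0111010 in 7 bits.
Invert the bits: 1000101. Add 1: 1000110.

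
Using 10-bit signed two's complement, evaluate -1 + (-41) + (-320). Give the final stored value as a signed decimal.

-362

-1 + (-41) = -42 (1111010110)
-42 + (-320) = -362 (1010010110)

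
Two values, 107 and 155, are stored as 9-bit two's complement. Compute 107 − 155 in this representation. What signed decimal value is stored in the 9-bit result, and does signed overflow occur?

-48; no overflow

107 → 001101011
155 → 010011011
Subtract via negate-and-add: invert 010011011 + 1 = 101100101 (i.e. -155).
  001101011
+ 101100101
= 111010000
Result 111010000: MSB = 1 → 464 − 512 = -48.
Addends (after negating the subtrahend) have opposite signs, so signed overflow cannot occur.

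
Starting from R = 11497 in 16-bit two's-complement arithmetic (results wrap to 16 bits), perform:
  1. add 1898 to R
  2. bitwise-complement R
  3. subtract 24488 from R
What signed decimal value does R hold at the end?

27652

Start: R = 11497 = 0010110011101001.
R = 11497 + 1898 = 13395 = 0011010001010011
R = NOT 0011010001010011 = 1100101110101100 = -13396
R = -13396 − 24488 = -37884; wraps to 27652 = 0110110000000100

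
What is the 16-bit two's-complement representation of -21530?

1010101111100110

|-21530| = 21530 = 0101010000011010 in 16 bits.
Invert the bits: 1010101111100101. Add 1: 1010101111100110.
Check: 1010101111100110 reads as 44006 − 65536 = -21530.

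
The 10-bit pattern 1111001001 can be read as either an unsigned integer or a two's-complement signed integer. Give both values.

unsigned = 969, signed = -55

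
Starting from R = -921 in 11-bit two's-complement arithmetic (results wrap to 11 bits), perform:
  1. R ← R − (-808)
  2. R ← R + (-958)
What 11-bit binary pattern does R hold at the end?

Start: R = -921 = 10001100111.
R = -921 − (-808) = -113 = 11110001111
R = -113 + (-958) = -1071; wraps to 977 = 01111010001

01111010001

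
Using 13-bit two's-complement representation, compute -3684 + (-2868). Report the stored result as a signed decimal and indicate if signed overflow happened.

1640; overflow

-3684 → 1000110011100
-2868 → 1010011001100
  1000110011100
+ 1010011001100
= 0011001101000  (discard carry-out 1)
Result 0011001101000: MSB = 0 → value 1640.
Both addends are negative but the stored result is non-negative: signed overflow. The true value -3684 + (-2868) = -6552 lies outside [-4096, 4095].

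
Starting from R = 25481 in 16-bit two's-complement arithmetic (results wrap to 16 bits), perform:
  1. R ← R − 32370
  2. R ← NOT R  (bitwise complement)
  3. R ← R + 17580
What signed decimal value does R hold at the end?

24468

Start: R = 25481 = 0110001110001001.
R = 25481 − 32370 = -6889 = 1110010100010111
R = NOT 1110010100010111 = 0001101011101000 = 6888
R = 6888 + 17580 = 24468 = 0101111110010100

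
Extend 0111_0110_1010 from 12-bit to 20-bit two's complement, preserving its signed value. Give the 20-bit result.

00000000011101101010

MSB of 011101101010 is 0; replicate it into the new high bits.
00000000|011101101010 → 00000000011101101010 (still 1898).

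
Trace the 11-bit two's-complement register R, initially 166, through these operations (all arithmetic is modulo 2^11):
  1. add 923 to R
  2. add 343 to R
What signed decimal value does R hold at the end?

Start: R = 166 = 00010100110.
R = 166 + 923 = 1089; wraps to -959 = 10001000001
R = -959 + 343 = -616 = 10110011000

-616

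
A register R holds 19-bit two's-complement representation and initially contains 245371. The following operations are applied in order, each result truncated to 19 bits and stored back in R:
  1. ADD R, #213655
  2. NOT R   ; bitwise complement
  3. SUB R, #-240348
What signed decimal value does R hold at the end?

-218679

Start: R = 245371 = 0111011111001111011.
R = 245371 + 213655 = 459026; wraps to -65262 = 1110000000100010010
R = NOT 1110000000100010010 = 0001111111011101101 = 65261
R = 65261 − (-240348) = 305609; wraps to -218679 = 1001010100111001001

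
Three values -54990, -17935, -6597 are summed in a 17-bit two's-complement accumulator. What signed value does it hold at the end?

-54990 + (-17935) = -72925 → wraps to 58147 (01110001100100011)
58147 + (-6597) = 51550 (01100100101011110)

51550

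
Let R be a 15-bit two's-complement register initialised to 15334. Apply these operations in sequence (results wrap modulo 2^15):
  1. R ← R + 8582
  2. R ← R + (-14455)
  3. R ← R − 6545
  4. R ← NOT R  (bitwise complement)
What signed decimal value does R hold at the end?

Start: R = 15334 = 011101111100110.
R = 15334 + 8582 = 23916; wraps to -8852 = 101110101101100
R = -8852 + (-14455) = -23307; wraps to 9461 = 010010011110101
R = 9461 − 6545 = 2916 = 000101101100100
R = NOT 000101101100100 = 111010010011011 = -2917

-2917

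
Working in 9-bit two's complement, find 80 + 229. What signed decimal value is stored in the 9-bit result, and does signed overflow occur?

80 → 001010000
229 → 011100101
  001010000
+ 011100101
= 100110101
Result 100110101: MSB = 1 → 309 − 512 = -203.
Both addends are non-negative but the stored result is negative: signed overflow. The true value 80 + 229 = 309 lies outside [-256, 255].

-203; overflow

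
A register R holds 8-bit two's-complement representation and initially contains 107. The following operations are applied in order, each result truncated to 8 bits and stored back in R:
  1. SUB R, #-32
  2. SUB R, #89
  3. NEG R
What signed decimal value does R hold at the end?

Start: R = 107 = 01101011.
R = 107 − (-32) = 139; wraps to -117 = 10001011
R = -117 − 89 = -206; wraps to 50 = 00110010
R = −(50) = -50 = 11001110

-50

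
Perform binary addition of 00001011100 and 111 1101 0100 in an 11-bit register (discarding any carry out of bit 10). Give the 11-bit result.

  00001011100
+ 11111010100
= 00000110000  (discard carry-out 1)

00000110000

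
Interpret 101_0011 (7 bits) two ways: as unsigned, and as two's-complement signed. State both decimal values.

unsigned = 83, signed = -45

Unsigned: 1010011 = 83.
Signed: MSB=1 → 83 − 128 = -45.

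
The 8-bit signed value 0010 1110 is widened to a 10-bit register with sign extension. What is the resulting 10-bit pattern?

MSB of 00101110 is 0; replicate it into the new high bits.
00|00101110 → 0000101110 (still 46).

0000101110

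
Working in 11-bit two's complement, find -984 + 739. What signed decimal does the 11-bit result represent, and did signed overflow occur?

-245; no overflow

-984 → 10000101000
739 → 01011100011
  10000101000
+ 01011100011
= 11100001011
Result 11100001011: MSB = 1 → 1803 − 2048 = -245.
Addends have opposite signs, so signed overflow cannot occur.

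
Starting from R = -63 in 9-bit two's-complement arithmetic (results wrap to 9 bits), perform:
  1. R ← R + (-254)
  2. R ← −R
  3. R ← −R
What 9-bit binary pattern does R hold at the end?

011000011

Start: R = -63 = 111000001.
R = -63 + (-254) = -317; wraps to 195 = 011000011
R = −(195) = -195 = 100111101
R = −(-195) = 195 = 011000011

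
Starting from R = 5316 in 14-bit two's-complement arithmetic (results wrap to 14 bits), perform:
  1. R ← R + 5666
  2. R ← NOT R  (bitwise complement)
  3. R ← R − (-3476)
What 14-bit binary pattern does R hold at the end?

Start: R = 5316 = 01010011000100.
R = 5316 + 5666 = 10982; wraps to -5402 = 10101011100110
R = NOT 10101011100110 = 01010100011001 = 5401
R = 5401 − (-3476) = 8877; wraps to -7507 = 10001010101101

10001010101101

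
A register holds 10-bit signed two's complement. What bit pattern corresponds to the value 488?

0111101000

488 is non-negative, so write it directly in 10 bits: 0111101000.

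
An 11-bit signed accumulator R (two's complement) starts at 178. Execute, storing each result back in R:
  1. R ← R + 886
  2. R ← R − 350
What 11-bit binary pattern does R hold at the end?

Start: R = 178 = 00010110010.
R = 178 + 886 = 1064; wraps to -984 = 10000101000
R = -984 − 350 = -1334; wraps to 714 = 01011001010

01011001010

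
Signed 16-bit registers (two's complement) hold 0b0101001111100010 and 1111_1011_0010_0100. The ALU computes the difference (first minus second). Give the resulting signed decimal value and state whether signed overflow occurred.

22718; no overflow

0b0101001111100010 → 0101001111100010 = 21474 (signed)
1111_1011_0010_0100 → 1111101100100100 = -1244 (signed)
Subtract via negate-and-add: invert 1111101100100100 + 1 = 0000010011011100 (i.e. 1244).
  0101001111100010
+ 0000010011011100
= 0101100010111110
Result 0101100010111110: MSB = 0 → value 22718.
Both addends (after negating the subtrahend) are non-negative and so is the stored result: no signed overflow.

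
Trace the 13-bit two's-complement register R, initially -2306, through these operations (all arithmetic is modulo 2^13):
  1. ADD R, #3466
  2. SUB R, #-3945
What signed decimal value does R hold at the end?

Start: R = -2306 = 1011011111110.
R = -2306 + 3466 = 1160 = 0010010001000
R = 1160 − (-3945) = 5105; wraps to -3087 = 1001111110001

-3087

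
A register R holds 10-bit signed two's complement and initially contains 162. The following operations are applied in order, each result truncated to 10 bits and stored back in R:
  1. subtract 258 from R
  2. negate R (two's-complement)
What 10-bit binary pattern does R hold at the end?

0001100000

Start: R = 162 = 0010100010.
R = 162 − 258 = -96 = 1110100000
R = −(-96) = 96 = 0001100000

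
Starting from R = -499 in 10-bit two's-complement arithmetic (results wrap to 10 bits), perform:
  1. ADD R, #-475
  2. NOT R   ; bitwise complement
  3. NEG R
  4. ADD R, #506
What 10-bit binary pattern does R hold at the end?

1000101101

Start: R = -499 = 1000001101.
R = -499 + (-475) = -974; wraps to 50 = 0000110010
R = NOT 0000110010 = 1111001101 = -51
R = −(-51) = 51 = 0000110011
R = 51 + 506 = 557; wraps to -467 = 1000101101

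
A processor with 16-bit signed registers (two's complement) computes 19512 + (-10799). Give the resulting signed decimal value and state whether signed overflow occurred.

8713; no overflow

19512 → 0100110000111000
-10799 → 1101010111010001
  0100110000111000
+ 1101010111010001
= 0010001000001001  (discard carry-out 1)
Result 0010001000001001: MSB = 0 → value 8713.
Addends have opposite signs, so signed overflow cannot occur.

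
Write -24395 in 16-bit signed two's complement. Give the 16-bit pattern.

1010000010110101

|-24395| = 24395 = 0101111101001011 in 16 bits.
Invert the bits: 1010000010110100. Add 1: 1010000010110101.
Check: 1010000010110101 reads as 41141 − 65536 = -24395.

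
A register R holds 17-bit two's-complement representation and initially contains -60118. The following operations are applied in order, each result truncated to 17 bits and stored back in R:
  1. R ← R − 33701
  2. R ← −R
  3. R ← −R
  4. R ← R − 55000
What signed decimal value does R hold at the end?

-17747

Start: R = -60118 = 10001010100101010.
R = -60118 − 33701 = -93819; wraps to 37253 = 01001000110000101
R = −(37253) = -37253 = 10110111001111011
R = −(-37253) = 37253 = 01001000110000101
R = 37253 − 55000 = -17747 = 11011101010101101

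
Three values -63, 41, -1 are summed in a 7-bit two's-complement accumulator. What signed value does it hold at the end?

-23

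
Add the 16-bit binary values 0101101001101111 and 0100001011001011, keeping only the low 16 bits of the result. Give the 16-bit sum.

1001110100111010

  0101101001101111
+ 0100001011001011
= 1001110100111010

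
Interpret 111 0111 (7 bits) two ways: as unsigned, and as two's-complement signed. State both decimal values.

unsigned = 119, signed = -9

Unsigned: 1110111 = 119.
Signed: MSB=1 → 119 − 128 = -9.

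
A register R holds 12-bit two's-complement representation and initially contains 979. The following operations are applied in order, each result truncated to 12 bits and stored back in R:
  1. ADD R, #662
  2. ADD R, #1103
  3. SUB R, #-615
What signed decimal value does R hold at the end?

-737

Start: R = 979 = 001111010011.
R = 979 + 662 = 1641 = 011001101001
R = 1641 + 1103 = 2744; wraps to -1352 = 101010111000
R = -1352 − (-615) = -737 = 110100011111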